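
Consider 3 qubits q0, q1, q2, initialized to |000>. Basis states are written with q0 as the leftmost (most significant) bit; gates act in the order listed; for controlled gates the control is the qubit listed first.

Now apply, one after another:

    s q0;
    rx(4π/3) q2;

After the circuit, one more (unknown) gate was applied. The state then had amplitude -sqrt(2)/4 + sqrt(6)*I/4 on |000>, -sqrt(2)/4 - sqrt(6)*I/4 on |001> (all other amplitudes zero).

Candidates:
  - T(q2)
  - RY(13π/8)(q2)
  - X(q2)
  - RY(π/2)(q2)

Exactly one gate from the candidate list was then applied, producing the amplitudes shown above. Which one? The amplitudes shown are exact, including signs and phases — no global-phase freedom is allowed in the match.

It was RY(π/2)(q2) that produced the state shown.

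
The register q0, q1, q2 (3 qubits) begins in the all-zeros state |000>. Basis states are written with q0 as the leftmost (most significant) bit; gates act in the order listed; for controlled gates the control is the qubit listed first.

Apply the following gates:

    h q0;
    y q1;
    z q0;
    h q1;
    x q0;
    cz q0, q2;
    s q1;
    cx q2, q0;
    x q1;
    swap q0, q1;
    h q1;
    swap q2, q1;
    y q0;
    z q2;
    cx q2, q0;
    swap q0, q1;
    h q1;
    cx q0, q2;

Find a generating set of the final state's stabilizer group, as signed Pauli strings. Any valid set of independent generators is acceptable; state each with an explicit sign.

The final state is stabilized by the group generated by +IYI, +ZII, -IIZ; other independent generating sets are equally valid.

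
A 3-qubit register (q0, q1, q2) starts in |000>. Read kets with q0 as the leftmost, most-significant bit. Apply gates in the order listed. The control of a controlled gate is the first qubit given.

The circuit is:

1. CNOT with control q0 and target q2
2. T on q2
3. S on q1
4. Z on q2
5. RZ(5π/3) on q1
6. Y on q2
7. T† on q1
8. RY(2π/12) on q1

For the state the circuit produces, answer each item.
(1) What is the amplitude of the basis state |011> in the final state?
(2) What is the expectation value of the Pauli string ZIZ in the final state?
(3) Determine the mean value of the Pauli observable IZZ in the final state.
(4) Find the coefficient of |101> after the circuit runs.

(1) |011> carries amplitude (-sqrt(6) + sqrt(2))*exp(2*I*pi/3)/4 in the final state.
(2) In the final state, ZIZ has expectation -1.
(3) The observable IZZ averages to -sqrt(3)/2.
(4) The amplitude on |101> is 0.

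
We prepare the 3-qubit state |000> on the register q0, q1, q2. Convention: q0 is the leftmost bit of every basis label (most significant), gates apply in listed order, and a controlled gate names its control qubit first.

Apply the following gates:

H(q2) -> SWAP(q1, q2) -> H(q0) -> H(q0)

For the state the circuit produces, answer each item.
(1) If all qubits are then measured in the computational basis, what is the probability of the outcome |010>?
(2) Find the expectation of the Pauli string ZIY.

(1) Outcome |010> occurs with probability 1/2. Key observation: the block from step 3 through step 4 cancels to the identity and can be dropped.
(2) In the final state, ZIY has expectation 0.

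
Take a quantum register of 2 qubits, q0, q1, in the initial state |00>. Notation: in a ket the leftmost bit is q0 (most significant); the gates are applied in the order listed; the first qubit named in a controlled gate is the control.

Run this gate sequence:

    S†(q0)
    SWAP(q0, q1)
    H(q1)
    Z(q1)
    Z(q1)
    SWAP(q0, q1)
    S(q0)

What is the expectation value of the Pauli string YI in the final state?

The observable YI averages to 1.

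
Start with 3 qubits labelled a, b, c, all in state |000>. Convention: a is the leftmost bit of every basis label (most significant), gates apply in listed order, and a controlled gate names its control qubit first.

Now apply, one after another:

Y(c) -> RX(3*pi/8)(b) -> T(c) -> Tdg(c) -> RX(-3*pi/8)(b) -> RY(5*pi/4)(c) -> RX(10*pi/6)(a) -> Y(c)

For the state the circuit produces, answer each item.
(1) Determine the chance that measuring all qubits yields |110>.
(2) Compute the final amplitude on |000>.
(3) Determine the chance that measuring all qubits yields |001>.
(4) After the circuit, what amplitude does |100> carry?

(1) The probability of measuring |110> is 0.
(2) The final state's coefficient on |000> equals sqrt(3)*sqrt(1/2 - sqrt(2)/4)*sin(3*pi/16)**2/2 + sqrt(3)*sqrt(1/2 - sqrt(2)/4)*cos(3*pi/16)**2/2.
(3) The probability of measuring |001> is 3*sqrt(2)/16 + 3/8.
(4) The final state's coefficient on |100> equals I*sqrt(2 - sqrt(2))/4.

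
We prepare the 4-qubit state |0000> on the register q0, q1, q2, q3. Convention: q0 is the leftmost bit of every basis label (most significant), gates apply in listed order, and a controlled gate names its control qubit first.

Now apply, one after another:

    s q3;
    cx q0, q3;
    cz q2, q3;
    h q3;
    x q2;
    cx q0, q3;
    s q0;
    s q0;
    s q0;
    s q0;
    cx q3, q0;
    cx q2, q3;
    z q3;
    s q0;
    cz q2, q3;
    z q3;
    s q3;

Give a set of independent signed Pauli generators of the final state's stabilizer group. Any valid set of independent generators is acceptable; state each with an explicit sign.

The final state is stabilized by the group generated by -XIIX, -ZIIZ, +IZII, -IIZI; other independent generating sets are equally valid. Key observation: steps 7-10 multiply out to the identity, so the circuit reduces to the remaining gates.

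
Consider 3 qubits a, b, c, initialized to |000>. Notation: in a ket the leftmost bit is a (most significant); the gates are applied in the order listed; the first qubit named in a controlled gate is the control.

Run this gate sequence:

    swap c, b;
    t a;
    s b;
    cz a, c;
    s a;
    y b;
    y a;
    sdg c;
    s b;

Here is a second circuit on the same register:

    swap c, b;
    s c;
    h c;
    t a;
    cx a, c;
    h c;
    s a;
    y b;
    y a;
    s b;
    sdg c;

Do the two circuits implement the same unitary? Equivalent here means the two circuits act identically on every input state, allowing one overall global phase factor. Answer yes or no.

No: there is an input state on which the two circuits produce genuinely different outputs (not merely differing by a phase).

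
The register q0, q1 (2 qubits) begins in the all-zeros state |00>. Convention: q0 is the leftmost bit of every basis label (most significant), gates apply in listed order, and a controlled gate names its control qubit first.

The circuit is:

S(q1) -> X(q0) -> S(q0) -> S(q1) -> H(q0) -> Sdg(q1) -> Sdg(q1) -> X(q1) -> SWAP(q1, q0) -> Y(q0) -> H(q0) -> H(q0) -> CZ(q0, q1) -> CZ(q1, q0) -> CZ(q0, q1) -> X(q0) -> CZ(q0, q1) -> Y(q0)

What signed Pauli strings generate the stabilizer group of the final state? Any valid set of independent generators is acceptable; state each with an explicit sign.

The stabilizer group can be generated by +IX, +ZI, among other valid generating sets.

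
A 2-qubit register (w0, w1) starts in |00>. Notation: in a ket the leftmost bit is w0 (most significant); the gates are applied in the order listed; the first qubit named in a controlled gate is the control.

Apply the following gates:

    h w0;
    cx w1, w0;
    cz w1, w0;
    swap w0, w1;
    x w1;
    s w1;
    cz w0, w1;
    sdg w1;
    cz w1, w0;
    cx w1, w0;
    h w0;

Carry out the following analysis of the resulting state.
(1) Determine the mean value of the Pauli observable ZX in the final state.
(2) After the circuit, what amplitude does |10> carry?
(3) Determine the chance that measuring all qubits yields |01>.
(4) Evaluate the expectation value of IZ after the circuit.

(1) In the final state, ZX has expectation 1.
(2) The amplitude on |10> is 1/2.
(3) A full measurement returns |01> with probability 1/4.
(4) In the final state, IZ has expectation 0.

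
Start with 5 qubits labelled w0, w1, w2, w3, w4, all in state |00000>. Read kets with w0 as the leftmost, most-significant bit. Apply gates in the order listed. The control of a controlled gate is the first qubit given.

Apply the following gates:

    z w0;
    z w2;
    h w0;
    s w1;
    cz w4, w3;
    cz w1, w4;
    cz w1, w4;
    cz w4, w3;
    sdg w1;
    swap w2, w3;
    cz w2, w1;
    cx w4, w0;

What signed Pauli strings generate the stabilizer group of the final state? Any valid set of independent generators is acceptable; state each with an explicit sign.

The final state is stabilized by the group generated by +XIIII, +IZIII, +IIZII, +IIIZI, +IIIIZ; other independent generating sets are equally valid. Key observation: gates 4-9 undo each other exactly, leaving only the rest of the circuit to track.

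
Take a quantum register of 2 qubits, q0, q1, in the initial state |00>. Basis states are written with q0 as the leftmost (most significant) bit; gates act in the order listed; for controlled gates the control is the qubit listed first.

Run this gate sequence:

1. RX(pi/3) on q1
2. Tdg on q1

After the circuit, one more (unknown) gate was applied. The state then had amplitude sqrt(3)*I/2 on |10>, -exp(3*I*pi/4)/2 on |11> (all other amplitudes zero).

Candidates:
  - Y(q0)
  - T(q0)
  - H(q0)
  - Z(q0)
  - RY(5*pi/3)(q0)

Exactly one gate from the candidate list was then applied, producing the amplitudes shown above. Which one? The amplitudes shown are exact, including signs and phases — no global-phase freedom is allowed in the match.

The unique candidate consistent with the amplitudes is Y(q0).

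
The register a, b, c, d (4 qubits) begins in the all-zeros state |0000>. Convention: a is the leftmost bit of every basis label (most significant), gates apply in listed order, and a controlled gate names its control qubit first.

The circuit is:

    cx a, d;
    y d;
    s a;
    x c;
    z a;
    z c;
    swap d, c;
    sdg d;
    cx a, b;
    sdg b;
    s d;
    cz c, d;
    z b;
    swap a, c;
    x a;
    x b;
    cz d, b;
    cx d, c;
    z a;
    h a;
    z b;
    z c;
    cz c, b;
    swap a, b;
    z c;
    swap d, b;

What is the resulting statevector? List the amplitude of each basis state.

After the circuit, the state carries amplitude -sqrt(2)*I/2 on |1110>, -sqrt(2)*I/2 on |1111>, and 0 on every other basis state.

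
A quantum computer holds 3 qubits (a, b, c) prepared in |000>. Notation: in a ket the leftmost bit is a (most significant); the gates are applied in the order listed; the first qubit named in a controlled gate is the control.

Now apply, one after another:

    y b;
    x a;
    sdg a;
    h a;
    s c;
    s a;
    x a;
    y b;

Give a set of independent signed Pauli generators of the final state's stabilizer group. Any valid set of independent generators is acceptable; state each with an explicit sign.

One valid set of independent stabilizer generators is +YII, +IZI, +IIZ (any independent generating set of the same group is equally correct).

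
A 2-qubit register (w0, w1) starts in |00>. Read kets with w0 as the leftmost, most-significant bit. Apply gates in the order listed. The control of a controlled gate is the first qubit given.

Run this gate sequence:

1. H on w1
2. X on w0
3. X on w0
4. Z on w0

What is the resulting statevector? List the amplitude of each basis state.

The resulting statevector has amplitude sqrt(2)/2 on |00>, sqrt(2)/2 on |01>, 0 on |10>, 0 on |11>. Key observation: steps 2-3 multiply out to the identity, so the circuit reduces to the remaining gates.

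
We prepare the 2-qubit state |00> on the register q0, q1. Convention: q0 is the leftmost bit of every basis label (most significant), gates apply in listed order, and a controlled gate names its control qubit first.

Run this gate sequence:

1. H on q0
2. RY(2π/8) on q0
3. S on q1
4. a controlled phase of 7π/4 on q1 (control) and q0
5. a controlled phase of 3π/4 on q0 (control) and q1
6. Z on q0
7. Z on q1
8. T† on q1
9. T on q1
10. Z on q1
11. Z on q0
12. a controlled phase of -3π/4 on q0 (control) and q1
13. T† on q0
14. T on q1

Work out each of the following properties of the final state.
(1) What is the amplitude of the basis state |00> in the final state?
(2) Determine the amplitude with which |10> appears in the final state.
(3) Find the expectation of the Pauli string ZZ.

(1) |00> carries amplitude sqrt(2)*(-sqrt(2 - sqrt(2)) + sqrt(sqrt(2) + 2))/4 in the final state. Key observation: steps 5-12 multiply out to the identity, so the circuit reduces to the remaining gates.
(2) |10> carries amplitude sqrt(2)*(-sqrt(sqrt(2) + 2) - sqrt(2 - sqrt(2)))*exp(3*I*pi/4)/4 in the final state.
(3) The observable ZZ averages to -sqrt(2)/2.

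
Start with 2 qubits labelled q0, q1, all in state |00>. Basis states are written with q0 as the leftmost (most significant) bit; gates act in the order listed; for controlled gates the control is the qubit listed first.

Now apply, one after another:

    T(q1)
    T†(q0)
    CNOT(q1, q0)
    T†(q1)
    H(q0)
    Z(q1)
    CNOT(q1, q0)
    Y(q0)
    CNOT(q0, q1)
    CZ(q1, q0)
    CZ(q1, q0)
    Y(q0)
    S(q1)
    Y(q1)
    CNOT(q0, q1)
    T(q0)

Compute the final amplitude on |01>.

The final state's coefficient on |01> equals 0. Key observation: the block from step 10 through step 11 cancels to the identity and can be dropped.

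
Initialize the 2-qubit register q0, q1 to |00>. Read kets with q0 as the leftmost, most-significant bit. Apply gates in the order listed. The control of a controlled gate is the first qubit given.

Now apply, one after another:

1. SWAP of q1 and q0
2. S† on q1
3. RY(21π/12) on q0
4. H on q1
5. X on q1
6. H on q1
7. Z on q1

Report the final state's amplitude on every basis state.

The final amplitudes are -sqrt(sqrt(2) + 2)/2 on |00>, 0 on |01>, sqrt(2 - sqrt(2))/2 on |10>, 0 on |11>.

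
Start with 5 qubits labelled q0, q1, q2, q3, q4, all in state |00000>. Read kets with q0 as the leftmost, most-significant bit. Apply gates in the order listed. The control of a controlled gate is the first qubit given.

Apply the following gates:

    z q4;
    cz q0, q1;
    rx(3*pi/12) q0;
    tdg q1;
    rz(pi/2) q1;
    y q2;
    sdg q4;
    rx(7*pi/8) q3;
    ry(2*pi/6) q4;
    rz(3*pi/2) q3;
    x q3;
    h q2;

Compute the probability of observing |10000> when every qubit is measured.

The probability of measuring |10000> is 3*(2 - sqrt(2))*(sqrt(sqrt(2) + 2) + 2)/128.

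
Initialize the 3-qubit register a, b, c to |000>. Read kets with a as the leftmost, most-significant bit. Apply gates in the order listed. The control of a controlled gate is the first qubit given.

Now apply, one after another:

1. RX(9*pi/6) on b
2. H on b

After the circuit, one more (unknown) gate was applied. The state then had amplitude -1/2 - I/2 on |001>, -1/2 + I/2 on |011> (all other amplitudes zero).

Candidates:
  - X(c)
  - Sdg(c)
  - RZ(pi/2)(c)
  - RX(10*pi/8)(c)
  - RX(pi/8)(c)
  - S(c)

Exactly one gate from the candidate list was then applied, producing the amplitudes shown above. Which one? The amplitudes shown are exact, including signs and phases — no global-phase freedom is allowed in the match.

The applied gate was X(c).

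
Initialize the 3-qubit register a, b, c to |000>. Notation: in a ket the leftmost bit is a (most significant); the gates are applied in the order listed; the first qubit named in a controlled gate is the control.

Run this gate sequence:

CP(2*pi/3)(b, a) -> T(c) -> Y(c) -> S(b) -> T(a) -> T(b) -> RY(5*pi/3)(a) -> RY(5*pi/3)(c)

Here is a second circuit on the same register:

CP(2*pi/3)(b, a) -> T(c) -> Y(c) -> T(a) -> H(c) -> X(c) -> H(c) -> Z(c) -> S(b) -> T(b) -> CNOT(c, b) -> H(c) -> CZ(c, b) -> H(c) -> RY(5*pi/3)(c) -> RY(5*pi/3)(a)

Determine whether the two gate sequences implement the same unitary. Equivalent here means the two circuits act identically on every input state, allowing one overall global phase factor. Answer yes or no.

No — the two circuits implement different unitaries, even allowing a global phase.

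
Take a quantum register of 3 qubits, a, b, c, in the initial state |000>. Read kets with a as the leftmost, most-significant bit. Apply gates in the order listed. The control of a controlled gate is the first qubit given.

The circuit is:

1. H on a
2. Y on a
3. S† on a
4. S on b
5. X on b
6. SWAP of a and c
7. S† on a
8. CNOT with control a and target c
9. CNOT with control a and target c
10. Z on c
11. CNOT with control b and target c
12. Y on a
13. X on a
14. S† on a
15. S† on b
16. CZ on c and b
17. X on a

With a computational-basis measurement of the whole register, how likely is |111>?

Outcome |111> occurs with probability 1/2.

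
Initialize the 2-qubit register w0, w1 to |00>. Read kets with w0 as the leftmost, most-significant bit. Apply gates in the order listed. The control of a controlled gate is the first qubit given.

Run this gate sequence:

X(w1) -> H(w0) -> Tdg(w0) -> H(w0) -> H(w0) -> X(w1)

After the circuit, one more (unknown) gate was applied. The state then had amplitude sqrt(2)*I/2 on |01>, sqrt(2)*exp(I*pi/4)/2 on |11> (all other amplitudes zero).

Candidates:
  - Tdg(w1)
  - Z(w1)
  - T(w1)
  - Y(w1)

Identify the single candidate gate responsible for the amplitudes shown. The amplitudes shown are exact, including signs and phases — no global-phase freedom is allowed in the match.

It was Y(w1) that produced the state shown.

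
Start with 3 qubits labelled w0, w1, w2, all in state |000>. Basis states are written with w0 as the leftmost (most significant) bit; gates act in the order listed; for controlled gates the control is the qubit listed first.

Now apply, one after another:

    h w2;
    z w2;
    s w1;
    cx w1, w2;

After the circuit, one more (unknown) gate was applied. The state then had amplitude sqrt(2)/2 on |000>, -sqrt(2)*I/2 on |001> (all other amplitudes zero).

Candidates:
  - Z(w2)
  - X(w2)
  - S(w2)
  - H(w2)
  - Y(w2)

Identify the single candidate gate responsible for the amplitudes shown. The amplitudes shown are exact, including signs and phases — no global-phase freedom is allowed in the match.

The applied gate was S(w2).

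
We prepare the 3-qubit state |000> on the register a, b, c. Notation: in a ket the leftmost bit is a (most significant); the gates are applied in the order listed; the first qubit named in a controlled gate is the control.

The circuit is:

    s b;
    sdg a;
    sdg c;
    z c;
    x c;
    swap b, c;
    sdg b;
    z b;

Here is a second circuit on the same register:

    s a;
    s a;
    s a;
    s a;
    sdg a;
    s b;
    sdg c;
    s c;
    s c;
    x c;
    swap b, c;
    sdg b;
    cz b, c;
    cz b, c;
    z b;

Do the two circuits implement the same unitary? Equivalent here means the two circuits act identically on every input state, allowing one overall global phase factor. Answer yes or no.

Yes — the two circuits implement the same unitary up to a global phase.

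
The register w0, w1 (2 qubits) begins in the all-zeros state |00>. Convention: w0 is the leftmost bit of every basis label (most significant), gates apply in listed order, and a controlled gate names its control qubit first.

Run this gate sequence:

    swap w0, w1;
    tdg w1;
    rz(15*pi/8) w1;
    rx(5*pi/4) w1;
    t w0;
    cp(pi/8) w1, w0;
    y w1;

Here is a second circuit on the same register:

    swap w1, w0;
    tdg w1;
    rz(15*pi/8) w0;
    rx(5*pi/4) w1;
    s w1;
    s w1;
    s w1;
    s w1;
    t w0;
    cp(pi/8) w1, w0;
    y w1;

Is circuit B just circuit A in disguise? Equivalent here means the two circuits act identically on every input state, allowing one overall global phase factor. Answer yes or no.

No, they are not equivalent — no single phase factor reconciles the two unitaries.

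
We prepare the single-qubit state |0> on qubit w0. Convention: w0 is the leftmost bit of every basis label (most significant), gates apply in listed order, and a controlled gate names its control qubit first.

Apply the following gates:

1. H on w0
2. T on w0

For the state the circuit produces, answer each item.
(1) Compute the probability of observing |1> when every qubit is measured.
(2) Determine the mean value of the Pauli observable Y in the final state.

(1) Outcome |1> occurs with probability 1/2.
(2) The expectation value of Y is sqrt(2)/2.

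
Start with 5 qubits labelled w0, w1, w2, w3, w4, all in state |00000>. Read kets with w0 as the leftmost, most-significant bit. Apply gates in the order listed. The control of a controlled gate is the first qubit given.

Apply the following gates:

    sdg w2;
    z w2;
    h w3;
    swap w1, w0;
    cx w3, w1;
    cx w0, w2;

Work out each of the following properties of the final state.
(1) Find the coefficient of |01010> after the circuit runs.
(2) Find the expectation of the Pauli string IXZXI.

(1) The amplitude on |01010> is sqrt(2)/2.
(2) The observable IXZXI averages to 1.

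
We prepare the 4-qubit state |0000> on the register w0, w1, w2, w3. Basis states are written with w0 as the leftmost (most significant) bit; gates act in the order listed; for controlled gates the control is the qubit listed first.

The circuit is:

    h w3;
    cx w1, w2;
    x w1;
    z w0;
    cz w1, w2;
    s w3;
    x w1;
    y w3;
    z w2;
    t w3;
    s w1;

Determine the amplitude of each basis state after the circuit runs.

After the circuit, the state carries amplitude sqrt(2)/2 on |0000>, sqrt(2)*exp(3*I*pi/4)/2 on |0001>, and 0 on every other basis state.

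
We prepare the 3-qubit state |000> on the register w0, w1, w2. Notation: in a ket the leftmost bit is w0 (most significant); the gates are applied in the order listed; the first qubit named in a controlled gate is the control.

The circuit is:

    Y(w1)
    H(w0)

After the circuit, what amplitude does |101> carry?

The final state's coefficient on |101> equals 0.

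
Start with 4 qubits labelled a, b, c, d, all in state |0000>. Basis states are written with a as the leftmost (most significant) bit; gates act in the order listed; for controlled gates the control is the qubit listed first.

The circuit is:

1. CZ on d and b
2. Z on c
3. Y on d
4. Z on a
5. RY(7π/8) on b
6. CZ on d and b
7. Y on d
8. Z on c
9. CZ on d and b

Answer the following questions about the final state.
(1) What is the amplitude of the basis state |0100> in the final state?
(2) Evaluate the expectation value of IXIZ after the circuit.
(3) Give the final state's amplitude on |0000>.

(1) The amplitude on |0100> is -cos(pi/16).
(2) The expectation value of IXIZ is -sqrt(2 - sqrt(2))/2.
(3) |0000> carries amplitude cos(7*pi/16) in the final state.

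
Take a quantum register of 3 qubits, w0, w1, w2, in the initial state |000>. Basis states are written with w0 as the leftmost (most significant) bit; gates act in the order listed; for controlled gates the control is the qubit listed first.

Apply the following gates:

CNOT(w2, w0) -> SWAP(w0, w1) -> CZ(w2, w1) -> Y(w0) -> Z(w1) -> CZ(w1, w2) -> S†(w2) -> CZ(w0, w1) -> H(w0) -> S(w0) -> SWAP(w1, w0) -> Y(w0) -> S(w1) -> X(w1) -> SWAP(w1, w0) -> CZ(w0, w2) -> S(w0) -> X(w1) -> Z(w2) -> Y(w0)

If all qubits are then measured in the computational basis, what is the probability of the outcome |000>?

A full measurement returns |000> with probability 1/2.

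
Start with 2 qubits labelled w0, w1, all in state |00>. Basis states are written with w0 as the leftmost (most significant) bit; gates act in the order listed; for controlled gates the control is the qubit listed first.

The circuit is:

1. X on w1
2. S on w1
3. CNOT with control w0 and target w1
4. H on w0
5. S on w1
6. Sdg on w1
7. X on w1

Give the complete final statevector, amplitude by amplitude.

After the circuit, the state carries amplitude sqrt(2)*I/2 on |00>, 0 on |01>, sqrt(2)*I/2 on |10>, 0 on |11>.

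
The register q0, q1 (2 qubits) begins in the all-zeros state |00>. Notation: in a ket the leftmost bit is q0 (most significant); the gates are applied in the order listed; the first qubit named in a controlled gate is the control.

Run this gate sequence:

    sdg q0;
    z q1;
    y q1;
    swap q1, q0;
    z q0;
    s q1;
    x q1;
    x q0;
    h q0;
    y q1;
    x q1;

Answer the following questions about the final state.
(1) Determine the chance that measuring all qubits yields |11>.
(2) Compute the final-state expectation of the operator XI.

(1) The probability of measuring |11> is 1/2.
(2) In the final state, XI has expectation 1.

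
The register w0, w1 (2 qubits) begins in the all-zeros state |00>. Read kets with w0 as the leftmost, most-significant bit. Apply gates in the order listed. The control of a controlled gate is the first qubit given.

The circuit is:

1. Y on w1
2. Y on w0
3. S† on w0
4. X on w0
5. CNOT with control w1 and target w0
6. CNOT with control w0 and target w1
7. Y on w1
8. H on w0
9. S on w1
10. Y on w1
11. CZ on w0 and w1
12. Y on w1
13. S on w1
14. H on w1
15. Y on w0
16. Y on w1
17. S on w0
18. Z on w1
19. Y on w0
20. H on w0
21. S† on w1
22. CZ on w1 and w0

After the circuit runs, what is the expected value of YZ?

In the final state, YZ has expectation -1.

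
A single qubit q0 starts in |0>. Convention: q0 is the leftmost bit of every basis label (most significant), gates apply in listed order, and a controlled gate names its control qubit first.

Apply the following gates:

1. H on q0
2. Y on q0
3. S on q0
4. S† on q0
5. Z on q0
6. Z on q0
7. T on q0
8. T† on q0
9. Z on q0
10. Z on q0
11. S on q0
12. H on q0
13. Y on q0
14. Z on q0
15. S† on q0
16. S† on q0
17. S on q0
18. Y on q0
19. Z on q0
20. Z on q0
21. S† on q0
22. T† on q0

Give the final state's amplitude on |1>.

The final state's coefficient on |1> equals -sqrt(2)/2. Key observation: gates 4-11 undo each other exactly, leaving only the rest of the circuit to track.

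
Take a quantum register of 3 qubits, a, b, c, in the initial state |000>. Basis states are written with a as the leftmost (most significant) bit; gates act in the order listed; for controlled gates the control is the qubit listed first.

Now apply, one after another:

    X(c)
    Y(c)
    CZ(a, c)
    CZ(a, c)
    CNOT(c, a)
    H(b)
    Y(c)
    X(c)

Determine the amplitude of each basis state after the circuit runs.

After the circuit, the state carries amplitude sqrt(2)/2 on |000>, sqrt(2)/2 on |010>, and 0 on every other basis state.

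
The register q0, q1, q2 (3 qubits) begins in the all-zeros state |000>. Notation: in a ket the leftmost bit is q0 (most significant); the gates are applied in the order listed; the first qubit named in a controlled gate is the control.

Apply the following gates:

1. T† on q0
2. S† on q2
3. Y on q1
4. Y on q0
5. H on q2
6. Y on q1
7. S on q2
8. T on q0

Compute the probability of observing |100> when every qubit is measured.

Outcome |100> occurs with probability 1/2.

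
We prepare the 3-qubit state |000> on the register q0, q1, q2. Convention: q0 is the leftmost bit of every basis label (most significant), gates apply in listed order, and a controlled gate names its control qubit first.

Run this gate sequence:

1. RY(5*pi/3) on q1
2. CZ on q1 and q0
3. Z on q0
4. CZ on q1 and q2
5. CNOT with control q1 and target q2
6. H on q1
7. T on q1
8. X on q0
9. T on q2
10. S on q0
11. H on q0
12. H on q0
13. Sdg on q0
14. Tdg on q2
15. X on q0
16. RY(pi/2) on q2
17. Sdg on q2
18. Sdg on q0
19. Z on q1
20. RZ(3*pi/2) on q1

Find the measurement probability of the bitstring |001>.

A full measurement returns |001> with probability 1/4 - sqrt(3)/8. Key observation: gates 8-15 undo each other exactly, leaving only the rest of the circuit to track.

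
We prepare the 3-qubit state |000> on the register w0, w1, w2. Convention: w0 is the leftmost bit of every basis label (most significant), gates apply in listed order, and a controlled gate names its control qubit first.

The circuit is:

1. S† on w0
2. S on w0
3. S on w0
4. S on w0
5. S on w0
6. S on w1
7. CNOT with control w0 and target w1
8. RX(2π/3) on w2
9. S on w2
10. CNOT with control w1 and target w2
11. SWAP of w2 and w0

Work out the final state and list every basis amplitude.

After the circuit, the state carries amplitude 1/2 on |000>, sqrt(3)/2 on |100>, and 0 on every other basis state. Key observation: steps 2-5 multiply out to the identity, so the circuit reduces to the remaining gates.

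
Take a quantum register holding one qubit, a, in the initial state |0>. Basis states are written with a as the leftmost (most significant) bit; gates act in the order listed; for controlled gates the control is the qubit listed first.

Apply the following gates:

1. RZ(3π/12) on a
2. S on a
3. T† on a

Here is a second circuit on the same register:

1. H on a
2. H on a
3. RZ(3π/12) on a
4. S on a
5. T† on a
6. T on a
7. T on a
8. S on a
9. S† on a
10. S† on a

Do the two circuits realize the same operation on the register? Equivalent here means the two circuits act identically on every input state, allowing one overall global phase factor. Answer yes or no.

Yes: on every input state the two circuits agree up to one overall phase factor.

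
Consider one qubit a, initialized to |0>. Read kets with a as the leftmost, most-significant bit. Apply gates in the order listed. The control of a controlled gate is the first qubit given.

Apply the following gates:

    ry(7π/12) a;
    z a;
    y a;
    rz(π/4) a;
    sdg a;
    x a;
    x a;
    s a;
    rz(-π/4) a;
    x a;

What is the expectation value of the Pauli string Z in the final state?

The observable Z averages to -sqrt(6)/4 + sqrt(2)/4.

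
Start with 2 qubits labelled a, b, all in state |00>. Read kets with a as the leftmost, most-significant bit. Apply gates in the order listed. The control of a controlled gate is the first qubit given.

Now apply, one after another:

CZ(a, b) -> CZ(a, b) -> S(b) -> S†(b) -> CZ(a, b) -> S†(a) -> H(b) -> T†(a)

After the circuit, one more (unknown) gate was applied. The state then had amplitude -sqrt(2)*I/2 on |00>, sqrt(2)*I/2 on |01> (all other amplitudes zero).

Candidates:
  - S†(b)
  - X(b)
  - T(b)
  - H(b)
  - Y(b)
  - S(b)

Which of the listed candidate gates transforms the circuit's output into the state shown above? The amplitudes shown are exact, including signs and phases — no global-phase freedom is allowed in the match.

It was Y(b) that produced the state shown. Key observation: steps 2-5 multiply out to the identity, so the circuit reduces to the remaining gates.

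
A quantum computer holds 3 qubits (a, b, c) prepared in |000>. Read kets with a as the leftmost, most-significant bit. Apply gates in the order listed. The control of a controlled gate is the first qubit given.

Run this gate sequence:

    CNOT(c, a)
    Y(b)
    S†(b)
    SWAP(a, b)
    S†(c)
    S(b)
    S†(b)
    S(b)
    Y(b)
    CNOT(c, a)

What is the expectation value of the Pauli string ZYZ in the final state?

In the final state, ZYZ has expectation 0.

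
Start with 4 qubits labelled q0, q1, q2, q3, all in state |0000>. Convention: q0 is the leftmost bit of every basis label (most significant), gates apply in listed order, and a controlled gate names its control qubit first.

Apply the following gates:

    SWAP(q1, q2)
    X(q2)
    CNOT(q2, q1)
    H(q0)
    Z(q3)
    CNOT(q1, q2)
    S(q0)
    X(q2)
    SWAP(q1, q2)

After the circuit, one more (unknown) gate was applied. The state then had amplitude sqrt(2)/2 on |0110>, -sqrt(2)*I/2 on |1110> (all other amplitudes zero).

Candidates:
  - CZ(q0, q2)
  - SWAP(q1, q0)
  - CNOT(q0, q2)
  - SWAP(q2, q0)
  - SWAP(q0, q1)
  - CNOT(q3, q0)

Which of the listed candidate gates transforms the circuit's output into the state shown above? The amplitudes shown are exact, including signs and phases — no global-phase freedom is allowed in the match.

The applied gate was CZ(q0, q2).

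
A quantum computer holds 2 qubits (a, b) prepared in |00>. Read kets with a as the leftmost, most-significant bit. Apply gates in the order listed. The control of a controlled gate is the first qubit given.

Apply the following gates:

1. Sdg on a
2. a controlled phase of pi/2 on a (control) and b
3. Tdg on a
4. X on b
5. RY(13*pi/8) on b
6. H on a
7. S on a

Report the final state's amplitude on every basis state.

The resulting statevector has amplitude -sqrt(2)*sin(3*pi/16)/2 on |00>, -sqrt(2)*cos(3*pi/16)/2 on |01>, -sqrt(2)*I*sin(3*pi/16)/2 on |10>, -sqrt(2)*I*cos(3*pi/16)/2 on |11>.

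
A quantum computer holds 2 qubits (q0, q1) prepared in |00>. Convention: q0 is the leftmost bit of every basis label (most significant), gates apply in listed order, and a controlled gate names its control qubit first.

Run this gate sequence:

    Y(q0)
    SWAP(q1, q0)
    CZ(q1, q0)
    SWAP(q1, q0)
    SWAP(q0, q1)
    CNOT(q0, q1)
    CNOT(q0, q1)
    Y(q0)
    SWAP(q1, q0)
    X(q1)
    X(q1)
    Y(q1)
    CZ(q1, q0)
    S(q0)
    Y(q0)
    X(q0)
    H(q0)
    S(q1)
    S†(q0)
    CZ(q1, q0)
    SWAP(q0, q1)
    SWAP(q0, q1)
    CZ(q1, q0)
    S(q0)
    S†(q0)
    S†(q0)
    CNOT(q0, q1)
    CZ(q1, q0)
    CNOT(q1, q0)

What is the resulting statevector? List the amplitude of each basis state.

The resulting statevector has amplitude sqrt(2)*I/2 on |00>, -sqrt(2)*I/2 on |01>, 0 on |10>, 0 on |11>. Key observation: gates 19-24 undo each other exactly, leaving only the rest of the circuit to track.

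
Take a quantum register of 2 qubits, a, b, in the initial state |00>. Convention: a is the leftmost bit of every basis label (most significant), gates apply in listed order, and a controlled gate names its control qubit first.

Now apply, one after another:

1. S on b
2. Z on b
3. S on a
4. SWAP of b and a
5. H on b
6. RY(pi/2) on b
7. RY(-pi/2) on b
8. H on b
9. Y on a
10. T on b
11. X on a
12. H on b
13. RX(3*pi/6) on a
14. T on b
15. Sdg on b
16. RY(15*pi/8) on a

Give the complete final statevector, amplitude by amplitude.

After the circuit, the state carries amplitude -sin(pi/16)/2 - I*cos(pi/16)/2 on |00>, -exp(3*I*pi/16)/2 on |01>, exp(15*I*pi/16)/2 on |10>, (sin(pi/16) + I*cos(pi/16))*exp(I*pi/4)/2 on |11>. Key observation: the block from step 5 through step 8 cancels to the identity and can be dropped.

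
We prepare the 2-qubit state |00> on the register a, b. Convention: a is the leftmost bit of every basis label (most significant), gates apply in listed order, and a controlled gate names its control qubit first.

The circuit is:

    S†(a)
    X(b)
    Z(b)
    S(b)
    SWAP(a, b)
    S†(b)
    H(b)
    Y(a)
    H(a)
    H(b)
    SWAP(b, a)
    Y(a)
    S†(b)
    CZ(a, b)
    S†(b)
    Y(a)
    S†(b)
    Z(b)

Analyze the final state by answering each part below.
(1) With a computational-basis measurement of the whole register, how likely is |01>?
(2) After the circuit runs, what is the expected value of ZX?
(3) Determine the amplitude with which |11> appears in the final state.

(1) Outcome |01> occurs with probability 1/2.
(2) The expectation value of ZX is 0.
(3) The amplitude on |11> is 0.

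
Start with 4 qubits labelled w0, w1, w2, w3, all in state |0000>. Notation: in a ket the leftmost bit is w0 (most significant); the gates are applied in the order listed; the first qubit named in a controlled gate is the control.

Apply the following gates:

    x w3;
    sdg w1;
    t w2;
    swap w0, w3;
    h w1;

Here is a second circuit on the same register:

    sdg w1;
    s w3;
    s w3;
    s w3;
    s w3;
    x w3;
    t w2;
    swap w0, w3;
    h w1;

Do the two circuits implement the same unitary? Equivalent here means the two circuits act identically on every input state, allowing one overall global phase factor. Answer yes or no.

Yes: on every input state the two circuits agree up to one overall phase factor.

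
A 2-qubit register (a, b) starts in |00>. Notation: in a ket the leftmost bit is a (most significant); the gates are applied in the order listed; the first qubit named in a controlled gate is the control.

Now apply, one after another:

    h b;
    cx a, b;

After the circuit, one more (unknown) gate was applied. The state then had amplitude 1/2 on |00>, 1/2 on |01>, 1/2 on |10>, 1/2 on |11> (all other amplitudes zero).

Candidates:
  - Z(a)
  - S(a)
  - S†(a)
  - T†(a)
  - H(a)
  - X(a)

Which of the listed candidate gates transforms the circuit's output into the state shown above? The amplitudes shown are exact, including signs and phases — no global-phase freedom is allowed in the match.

The applied gate was H(a).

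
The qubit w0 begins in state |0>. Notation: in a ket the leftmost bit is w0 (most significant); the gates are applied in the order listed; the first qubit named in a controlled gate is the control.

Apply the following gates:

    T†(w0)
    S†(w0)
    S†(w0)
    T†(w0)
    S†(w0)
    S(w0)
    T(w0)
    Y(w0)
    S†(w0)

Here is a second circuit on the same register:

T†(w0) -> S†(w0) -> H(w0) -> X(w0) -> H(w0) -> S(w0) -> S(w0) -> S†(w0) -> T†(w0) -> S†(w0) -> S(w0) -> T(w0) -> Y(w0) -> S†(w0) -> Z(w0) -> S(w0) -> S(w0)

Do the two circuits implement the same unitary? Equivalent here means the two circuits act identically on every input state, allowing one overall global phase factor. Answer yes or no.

Yes, they are equivalent — the unitaries differ by at most a global phase.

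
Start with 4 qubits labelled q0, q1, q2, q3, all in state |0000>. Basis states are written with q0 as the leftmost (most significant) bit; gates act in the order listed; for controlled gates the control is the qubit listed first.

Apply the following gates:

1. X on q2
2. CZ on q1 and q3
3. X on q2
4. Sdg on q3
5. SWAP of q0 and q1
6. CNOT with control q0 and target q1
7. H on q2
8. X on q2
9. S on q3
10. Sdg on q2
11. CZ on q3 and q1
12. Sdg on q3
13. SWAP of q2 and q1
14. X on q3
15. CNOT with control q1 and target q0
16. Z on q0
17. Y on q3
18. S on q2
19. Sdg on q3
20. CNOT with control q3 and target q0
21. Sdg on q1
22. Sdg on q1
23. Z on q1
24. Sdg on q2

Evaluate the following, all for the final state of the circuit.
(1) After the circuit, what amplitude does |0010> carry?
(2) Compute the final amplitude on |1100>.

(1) |0010> carries amplitude 0 in the final state.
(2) |1100> carries amplitude sqrt(2)/2 in the final state.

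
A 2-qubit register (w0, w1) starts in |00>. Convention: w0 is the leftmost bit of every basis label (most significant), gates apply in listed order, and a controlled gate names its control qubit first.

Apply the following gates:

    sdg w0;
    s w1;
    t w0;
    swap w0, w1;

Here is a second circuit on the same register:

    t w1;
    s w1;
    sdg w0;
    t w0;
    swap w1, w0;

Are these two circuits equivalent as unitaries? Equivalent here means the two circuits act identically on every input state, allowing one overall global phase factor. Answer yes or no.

No — the two circuits implement different unitaries, even allowing a global phase.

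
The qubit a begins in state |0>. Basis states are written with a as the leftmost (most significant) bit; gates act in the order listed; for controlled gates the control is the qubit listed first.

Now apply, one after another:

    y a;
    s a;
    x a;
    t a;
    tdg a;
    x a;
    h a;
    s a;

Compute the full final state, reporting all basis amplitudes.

After the circuit, the state carries amplitude -sqrt(2)/2 on |0>, sqrt(2)*I/2 on |1>. Key observation: gates 3-6 undo each other exactly, leaving only the rest of the circuit to track.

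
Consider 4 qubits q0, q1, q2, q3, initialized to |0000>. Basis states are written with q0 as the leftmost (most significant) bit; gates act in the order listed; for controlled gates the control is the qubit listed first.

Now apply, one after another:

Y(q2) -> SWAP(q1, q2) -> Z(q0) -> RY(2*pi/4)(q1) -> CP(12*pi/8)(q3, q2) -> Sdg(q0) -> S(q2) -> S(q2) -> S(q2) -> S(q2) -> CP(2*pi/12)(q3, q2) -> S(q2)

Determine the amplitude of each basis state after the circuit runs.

The resulting statevector has amplitude -sqrt(2)*I/2 on |0000>, sqrt(2)*I/2 on |0100>, and 0 on every other basis state. Key observation: steps 7-10 multiply out to the identity, so the circuit reduces to the remaining gates.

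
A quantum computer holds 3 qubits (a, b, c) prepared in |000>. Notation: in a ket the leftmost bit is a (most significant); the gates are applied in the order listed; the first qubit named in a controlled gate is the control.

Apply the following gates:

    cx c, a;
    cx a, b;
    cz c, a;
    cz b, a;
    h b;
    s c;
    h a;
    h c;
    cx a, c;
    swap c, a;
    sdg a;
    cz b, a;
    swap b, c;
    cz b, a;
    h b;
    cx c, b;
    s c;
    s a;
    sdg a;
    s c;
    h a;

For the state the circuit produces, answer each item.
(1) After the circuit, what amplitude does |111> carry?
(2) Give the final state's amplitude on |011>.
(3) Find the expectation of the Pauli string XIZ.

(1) |111> carries amplitude -sqrt(2)/4 in the final state.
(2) |011> carries amplitude -sqrt(2)/4 in the final state.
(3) The expectation value of XIZ is 0.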